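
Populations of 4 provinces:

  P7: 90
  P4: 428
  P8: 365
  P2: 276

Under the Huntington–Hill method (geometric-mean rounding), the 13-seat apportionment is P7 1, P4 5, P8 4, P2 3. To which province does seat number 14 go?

Priority for the next seat is population ÷ (√(s·(s+1))).
Priorities: P7 63.640, P4 78.142, P8 81.616, P2 79.674.
Highest priority: P8.

P8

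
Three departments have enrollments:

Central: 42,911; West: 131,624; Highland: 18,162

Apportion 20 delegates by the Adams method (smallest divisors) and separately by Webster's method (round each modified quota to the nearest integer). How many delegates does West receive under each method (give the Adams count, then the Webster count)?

Adams: Central 5, West 13, Highland 2.
Webster: Central 4, West 14, Highland 2.
West gets 13 under Adams and 14 under Webster.

13 and 14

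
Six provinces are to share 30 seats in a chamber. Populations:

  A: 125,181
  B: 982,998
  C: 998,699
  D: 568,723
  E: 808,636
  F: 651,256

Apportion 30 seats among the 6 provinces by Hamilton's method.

A=1; B=7; C=7; D=4; E=6; F=5

Standard divisor: 4135493 ÷ 30 ≈ 137849.767.
Standard quotas: A 0.9081, B 7.1309, C 7.2448, D 4.1257, E 5.8661, F 4.7244.
Lower quotas: A 0, B 7, C 7, D 4, E 5, F 4 (sum 27, leaving 3 seats).
Remainders in descending order: A 0.9081, E 0.8661, F 0.7244, C 0.2448, B 0.1309, D 0.1257.
Largest remainders: A, E, F receive the extra seats.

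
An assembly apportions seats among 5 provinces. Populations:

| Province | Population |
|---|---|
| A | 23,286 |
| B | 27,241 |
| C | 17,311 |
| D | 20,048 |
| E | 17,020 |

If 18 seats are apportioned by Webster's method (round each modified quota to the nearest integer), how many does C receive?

Standard divisor 104906/18 ≈ 5828.111; standard quotas: A 3.995, B 4.674, C 2.970, D 3.440, E 2.920.
Rounding to the nearest integer gives A 4, B 5, C 3, D 3, E 3 — total 18, matching the house size, so no adjustment is needed.
C receives 3.

3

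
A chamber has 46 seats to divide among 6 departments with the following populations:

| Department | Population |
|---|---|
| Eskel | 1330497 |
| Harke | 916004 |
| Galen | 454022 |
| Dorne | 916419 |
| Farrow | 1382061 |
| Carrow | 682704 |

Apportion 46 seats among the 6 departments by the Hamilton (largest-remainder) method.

Eskel 11; Harke 7; Galen 4; Dorne 7; Farrow 11; Carrow 6

Standard divisor: 5681707 ÷ 46 ≈ 123515.37.
Standard quotas: Eskel 10.7719, Harke 7.4161, Galen 3.6758, Dorne 7.4195, Farrow 11.1894, Carrow 5.5273.
Lower quotas: Eskel 10, Harke 7, Galen 3, Dorne 7, Farrow 11, Carrow 5 (sum 43, leaving 3 seats).
Remainders in descending order: Eskel 0.7719, Galen 0.6758, Carrow 0.5273, Dorne 0.4195, Harke 0.4161, Farrow 0.1894.
The surplus seats go to Eskel, Galen, Carrow.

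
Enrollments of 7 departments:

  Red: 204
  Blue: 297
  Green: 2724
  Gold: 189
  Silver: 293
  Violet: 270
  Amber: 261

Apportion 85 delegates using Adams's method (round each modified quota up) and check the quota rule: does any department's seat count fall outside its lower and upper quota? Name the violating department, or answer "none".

Green

Standard quotas: Red 4.092, Blue 5.957, Green 54.634, Gold 3.791, Silver 5.877, Violet 5.415, Amber 5.235.
Adams allocation: Red 4, Blue 6, Green 53, Gold 4, Silver 6, Violet 6, Amber 6.
Green has quota 54.634 (lower 54, upper 55) but receives 53 — outside the quota interval.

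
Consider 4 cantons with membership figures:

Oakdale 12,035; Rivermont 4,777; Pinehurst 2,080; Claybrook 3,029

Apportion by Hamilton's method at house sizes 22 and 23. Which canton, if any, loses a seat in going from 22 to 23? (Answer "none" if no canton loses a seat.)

At 22 seats: Oakdale 12, Rivermont 5, Pinehurst 2, Claybrook 3.
At 23 seats: Oakdale 13, Rivermont 5, Pinehurst 2, Claybrook 3.
No canton's allocation decreased.

none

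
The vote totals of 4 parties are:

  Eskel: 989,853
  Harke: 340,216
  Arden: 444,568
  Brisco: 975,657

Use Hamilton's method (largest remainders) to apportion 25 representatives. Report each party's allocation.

Eskel=9; Harke=3; Arden=4; Brisco=9

Standard divisor: 2750294 ÷ 25 ≈ 110011.76.
Standard quotas: Eskel 8.9977, Harke 3.0925, Arden 4.0411, Brisco 8.8687.
Lower quotas: Eskel 8, Harke 3, Arden 4, Brisco 8 (sum 23, leaving 2 seats).
Remainders in descending order: Eskel 0.9977, Brisco 0.8687, Harke 0.0925, Arden 0.0411.
The surplus seats go to Eskel, Brisco.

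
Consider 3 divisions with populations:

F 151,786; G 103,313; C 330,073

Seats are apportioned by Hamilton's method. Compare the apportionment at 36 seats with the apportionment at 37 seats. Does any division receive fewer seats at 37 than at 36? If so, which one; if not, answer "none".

G

At 36 seats: F 9, G 7, C 20.
At 37 seats: F 10, G 6, C 21.
G drops from 7 to 6.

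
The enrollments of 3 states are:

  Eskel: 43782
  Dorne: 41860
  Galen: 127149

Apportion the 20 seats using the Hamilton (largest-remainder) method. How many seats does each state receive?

Eskel 4, Dorne 4, Galen 12

Total 212791; standard divisor 212791/20 ≈ 10639.55.
Standard quotas: Eskel 4.1150, Dorne 3.9344, Galen 11.9506.
Lower quotas: Eskel 4, Dorne 3, Galen 11 (sum 18, leaving 2 seats).
Remainders in descending order: Galen 0.9506, Dorne 0.9344, Eskel 0.1150.
The surplus seats go to Galen, Dorne.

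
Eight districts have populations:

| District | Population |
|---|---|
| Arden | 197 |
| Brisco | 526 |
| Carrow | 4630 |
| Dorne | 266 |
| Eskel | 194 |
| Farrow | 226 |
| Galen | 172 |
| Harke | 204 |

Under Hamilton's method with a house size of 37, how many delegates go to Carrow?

27

Standard divisor: 6415 ÷ 37 ≈ 173.378.
Standard quotas: Arden 1.136, Brisco 3.034, Carrow 26.705, Dorne 1.534, Eskel 1.119, Farrow 1.304, Galen 0.992, Harke 1.177.
Lower quotas: Arden 1, Brisco 3, Carrow 26, Dorne 1, Eskel 1, Farrow 1, Galen 0, Harke 1 (sum 34, leaving 3 seats).
Remainders in descending order: Galen 0.992, Carrow 0.705, Dorne 0.534, Farrow 0.304, Harke 0.177, Arden 0.136, Eskel 0.119, Brisco 0.034.
The surplus seats go to Galen, Carrow, Dorne.
Carrow receives 27.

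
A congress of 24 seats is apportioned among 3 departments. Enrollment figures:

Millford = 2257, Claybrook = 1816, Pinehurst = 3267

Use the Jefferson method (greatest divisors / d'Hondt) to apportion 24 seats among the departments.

Standard divisor 7340/24 ≈ 305.833; standard quotas: Millford 7.380, Claybrook 5.938, Pinehurst 10.682.
Rounding down gives 7, 5, 10 = 22 seats, so the divisor must be adjusted.
With modified divisor 290: modified quotas Millford 7.783, Claybrook 6.262, Pinehurst 11.266.
Rounding down: Millford 7, Claybrook 6, Pinehurst 11 (total 24).

Millford: 7; Claybrook: 6; Pinehurst: 11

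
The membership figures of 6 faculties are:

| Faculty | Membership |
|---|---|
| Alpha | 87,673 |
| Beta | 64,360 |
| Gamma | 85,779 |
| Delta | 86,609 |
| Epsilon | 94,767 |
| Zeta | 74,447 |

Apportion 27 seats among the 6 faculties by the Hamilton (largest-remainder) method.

Standard divisor: 493635 ÷ 27 ≈ 18282.778.
Standard quotas: Alpha 4.7954, Beta 3.5203, Gamma 4.6918, Delta 4.7372, Epsilon 5.1834, Zeta 4.0720.
Lower quotas: Alpha 4, Beta 3, Gamma 4, Delta 4, Epsilon 5, Zeta 4 (sum 24, leaving 3 seats).
Remainders in descending order: Alpha 0.7954, Delta 0.7372, Gamma 0.6918, Beta 0.5203, Epsilon 0.1834, Zeta 0.0720.
Largest remainders: Alpha, Delta, Gamma receive the extra seats.

Alpha 5; Beta 3; Gamma 5; Delta 5; Epsilon 5; Zeta 4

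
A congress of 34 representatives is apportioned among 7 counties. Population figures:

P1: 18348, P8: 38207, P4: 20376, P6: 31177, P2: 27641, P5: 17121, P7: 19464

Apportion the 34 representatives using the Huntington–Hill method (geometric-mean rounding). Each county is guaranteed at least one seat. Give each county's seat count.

With divisor 5076: modified quotas P1 3.615, P8 7.527, P4 4.014, P6 6.142, P2 5.445, P5 3.373, P7 3.835.
Geometric-mean thresholds: P1 √(3·4)=3.464, P8 √(7·8)=7.483, P4 √(4·5)=4.472, P6 √(6·7)=6.481, P2 √(5·6)=5.477, P5 √(3·4)=3.464, P7 √(3·4)=3.464.
Each quota rounded against its threshold gives P1 4, P8 8, P4 4, P6 6, P2 5, P5 3, P7 4 (total 34).

P1 4, P8 8, P4 4, P6 6, P2 5, P5 3, P7 4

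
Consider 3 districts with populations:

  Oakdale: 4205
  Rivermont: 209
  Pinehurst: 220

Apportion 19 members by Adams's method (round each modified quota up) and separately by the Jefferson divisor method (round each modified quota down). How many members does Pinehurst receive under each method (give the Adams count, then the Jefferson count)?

Adams: Oakdale 17, Rivermont 1, Pinehurst 1.
Jefferson: Oakdale 19, Rivermont 0, Pinehurst 0.
Pinehurst gets 1 under Adams and 0 under Jefferson.

1 and 0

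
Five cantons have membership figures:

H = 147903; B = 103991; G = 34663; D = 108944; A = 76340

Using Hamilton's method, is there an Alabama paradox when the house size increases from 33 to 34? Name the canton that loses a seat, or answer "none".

At 33 seats: H 10, B 7, G 3, D 8, A 5.
At 34 seats: H 11, B 7, G 2, D 8, A 6.
G drops from 3 to 2.

G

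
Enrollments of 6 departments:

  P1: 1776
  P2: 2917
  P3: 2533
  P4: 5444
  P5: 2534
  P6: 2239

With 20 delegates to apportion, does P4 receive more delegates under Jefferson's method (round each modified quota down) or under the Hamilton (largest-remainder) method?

Jefferson

Jefferson: P1 2, P2 3, P3 3, P4 7, P5 3, P6 2.
Hamilton: P1 2, P2 3, P3 3, P4 6, P5 3, P6 3.
P4 gets 7 under Jefferson and 6 under Hamilton.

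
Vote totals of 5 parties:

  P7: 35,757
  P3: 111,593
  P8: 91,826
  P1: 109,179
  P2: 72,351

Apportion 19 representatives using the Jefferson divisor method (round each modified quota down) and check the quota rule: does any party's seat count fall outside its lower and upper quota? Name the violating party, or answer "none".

none

Standard quotas: P7 1.615, P3 5.040, P8 4.147, P1 4.931, P2 3.268.
Jefferson allocation: P7 1, P3 6, P8 4, P1 5, P2 3.
Every allocation lies between the lower and upper quota.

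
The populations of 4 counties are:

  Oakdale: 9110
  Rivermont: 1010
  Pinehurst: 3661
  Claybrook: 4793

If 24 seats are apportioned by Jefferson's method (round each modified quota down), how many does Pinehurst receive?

Standard divisor 18574/24 ≈ 773.917; standard quotas: Oakdale 11.771, Rivermont 1.305, Pinehurst 4.730, Claybrook 6.193.
Rounding down gives 11, 1, 4, 6 = 22 seats, so the divisor must be adjusted.
With modified divisor 720: modified quotas Oakdale 12.653, Rivermont 1.403, Pinehurst 5.085, Claybrook 6.657.
Rounding down: Oakdale 12, Rivermont 1, Pinehurst 5, Claybrook 6 (total 24).
Pinehurst receives 5.

5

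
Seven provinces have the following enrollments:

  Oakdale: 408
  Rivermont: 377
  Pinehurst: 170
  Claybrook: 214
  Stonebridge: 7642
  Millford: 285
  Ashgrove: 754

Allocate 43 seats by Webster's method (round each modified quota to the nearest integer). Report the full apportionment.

Oakdale 2; Rivermont 2; Pinehurst 1; Claybrook 1; Stonebridge 33; Millford 1; Ashgrove 3

Standard divisor 9850/43 ≈ 229.07; standard quotas: Oakdale 1.781, Rivermont 1.646, Pinehurst 0.742, Claybrook 0.934, Stonebridge 33.361, Millford 1.244, Ashgrove 3.292.
Rounding to the nearest integer gives Oakdale 2, Rivermont 2, Pinehurst 1, Claybrook 1, Stonebridge 33, Millford 1, Ashgrove 3 — total 43, matching the house size, so no adjustment is needed.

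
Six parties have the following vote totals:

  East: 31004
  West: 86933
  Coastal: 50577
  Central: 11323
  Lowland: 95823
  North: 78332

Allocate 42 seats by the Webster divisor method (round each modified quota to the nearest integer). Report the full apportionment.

East 4, West 10, Coastal 6, Central 1, Lowland 12, North 9

Standard divisor 353992/42 ≈ 8428.381; standard quotas: East 3.679, West 10.314, Coastal 6.001, Central 1.343, Lowland 11.369, North 9.294.
Rounding to the nearest integer gives 4, 10, 6, 1, 11, 9 = 41 seats, so the divisor must be adjusted.
With modified divisor 8300: modified quotas East 3.735, West 10.474, Coastal 6.094, Central 1.364, Lowland 11.545, North 9.438.
Rounding to the nearest integer: East 4, West 10, Coastal 6, Central 1, Lowland 12, North 9 (total 42).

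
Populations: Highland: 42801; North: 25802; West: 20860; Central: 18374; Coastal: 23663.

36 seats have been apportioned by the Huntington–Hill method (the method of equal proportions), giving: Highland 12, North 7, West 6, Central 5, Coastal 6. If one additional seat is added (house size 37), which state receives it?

Coastal

Priority for the next seat is population ÷ (√(s·(s+1))).
Priorities: Highland 3426.823, North 3447.937, West 3218.768, Central 3354.618, Coastal 3651.280.
Highest priority: Coastal.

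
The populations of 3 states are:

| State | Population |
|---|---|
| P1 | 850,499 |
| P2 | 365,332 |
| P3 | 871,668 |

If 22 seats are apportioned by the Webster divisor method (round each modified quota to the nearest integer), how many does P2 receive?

4

Standard divisor 2087499/22 ≈ 94886.318; standard quotas: P1 8.963, P2 3.850, P3 9.186.
Rounding to the nearest integer gives P1 9, P2 4, P3 9 — total 22, matching the house size, so no adjustment is needed.
P2 receives 4.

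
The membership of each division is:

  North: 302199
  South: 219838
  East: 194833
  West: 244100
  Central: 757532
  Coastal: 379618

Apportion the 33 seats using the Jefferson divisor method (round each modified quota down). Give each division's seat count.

Standard divisor 2098120/33 ≈ 63579.394; standard quotas: North 4.753, South 3.458, East 3.064, West 3.839, Central 11.915, Coastal 5.971.
Rounding down gives 4, 3, 3, 3, 11, 5 = 29 seats, so the divisor must be adjusted.
With modified divisor 59400: modified quotas North 5.088, South 3.701, East 3.280, West 4.109, Central 12.753, Coastal 6.391.
Rounding down: North 5, South 3, East 3, West 4, Central 12, Coastal 6 (total 33).

North 5; South 3; East 3; West 4; Central 12; Coastal 6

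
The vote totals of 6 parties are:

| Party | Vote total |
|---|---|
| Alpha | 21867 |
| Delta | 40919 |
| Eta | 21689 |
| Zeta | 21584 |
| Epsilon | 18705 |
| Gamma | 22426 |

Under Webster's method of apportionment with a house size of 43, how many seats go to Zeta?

6

Standard divisor 147190/43 ≈ 3423.023; standard quotas: Alpha 6.388, Delta 11.954, Eta 6.336, Zeta 6.306, Epsilon 5.464, Gamma 6.552.
Rounding to the nearest integer gives 6, 12, 6, 6, 5, 7 = 42 seats, so the divisor must be adjusted.
With modified divisor 3380: modified quotas Alpha 6.470, Delta 12.106, Eta 6.417, Zeta 6.386, Epsilon 5.534, Gamma 6.635.
Rounding to the nearest integer: Alpha 6, Delta 12, Eta 6, Zeta 6, Epsilon 6, Gamma 7 (total 43).
Zeta receives 6.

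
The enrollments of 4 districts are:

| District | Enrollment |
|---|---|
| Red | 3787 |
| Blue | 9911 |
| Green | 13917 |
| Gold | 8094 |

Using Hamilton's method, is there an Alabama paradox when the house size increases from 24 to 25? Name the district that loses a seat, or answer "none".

At 24 seats: Red 3, Blue 7, Green 9, Gold 5.
At 25 seats: Red 2, Blue 7, Green 10, Gold 6.
Red drops from 3 to 2.

Red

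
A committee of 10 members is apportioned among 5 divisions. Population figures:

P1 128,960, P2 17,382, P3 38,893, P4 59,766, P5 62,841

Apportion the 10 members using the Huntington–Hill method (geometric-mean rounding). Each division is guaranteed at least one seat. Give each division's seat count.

P1: 4, P2: 1, P3: 1, P4: 2, P5: 2

With divisor 33032: modified quotas P1 3.904, P2 0.526, P3 1.177, P4 1.809, P5 1.902.
Geometric-mean thresholds: P1 √(3·4)=3.464, P2 (min 1), P3 √(1·2)=1.414, P4 √(1·2)=1.414, P5 √(1·2)=1.414.
Each quota rounded against its threshold gives P1 4, P2 1, P3 1, P4 2, P5 2 (total 10).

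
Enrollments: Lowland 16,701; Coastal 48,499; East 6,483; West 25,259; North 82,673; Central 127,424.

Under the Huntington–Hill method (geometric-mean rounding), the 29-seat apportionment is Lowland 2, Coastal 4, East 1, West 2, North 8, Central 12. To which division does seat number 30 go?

Priority for the next seat is population ÷ (√(s·(s+1))).
Priorities: Lowland 6818.155, Coastal 10844.706, East 4584.173, West 10311.944, North 9743.106, Central 10202.085.
Highest priority: Coastal.

Coastal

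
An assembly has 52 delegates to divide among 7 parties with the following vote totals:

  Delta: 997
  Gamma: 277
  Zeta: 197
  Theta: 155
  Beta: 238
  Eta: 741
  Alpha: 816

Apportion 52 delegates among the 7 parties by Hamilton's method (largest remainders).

Standard divisor: 3421 ÷ 52 ≈ 65.788.
Standard quotas: Delta 15.155, Gamma 4.210, Zeta 2.994, Theta 2.356, Beta 3.618, Eta 11.263, Alpha 12.403.
Lower quotas: Delta 15, Gamma 4, Zeta 2, Theta 2, Beta 3, Eta 11, Alpha 12 (sum 49, leaving 3 seats).
Remainders in descending order: Zeta 0.994, Beta 0.618, Alpha 0.403, Theta 0.356, Eta 0.263, Gamma 0.210, Delta 0.155.
Largest remainders: Zeta, Beta, Alpha receive the extra seats.

Delta 15, Gamma 4, Zeta 3, Theta 2, Beta 4, Eta 11, Alpha 13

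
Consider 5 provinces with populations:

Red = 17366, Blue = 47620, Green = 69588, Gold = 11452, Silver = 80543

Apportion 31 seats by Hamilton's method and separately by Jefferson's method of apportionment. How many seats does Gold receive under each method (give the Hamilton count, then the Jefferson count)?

Hamilton: Red 2, Blue 6, Green 10, Gold 2, Silver 11.
Jefferson: Red 2, Blue 7, Green 10, Gold 1, Silver 11.
Gold gets 2 under Hamilton and 1 under Jefferson.

2 and 1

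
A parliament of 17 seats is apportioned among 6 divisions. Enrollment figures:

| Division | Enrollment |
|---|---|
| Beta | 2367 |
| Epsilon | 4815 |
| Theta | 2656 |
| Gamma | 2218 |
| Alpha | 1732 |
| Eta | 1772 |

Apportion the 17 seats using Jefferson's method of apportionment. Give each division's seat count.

Beta=2, Epsilon=6, Theta=3, Gamma=2, Alpha=2, Eta=2

Standard divisor 15560/17 ≈ 915.294; standard quotas: Beta 2.586, Epsilon 5.261, Theta 2.902, Gamma 2.423, Alpha 1.892, Eta 1.936.
Rounding down gives 2, 5, 2, 2, 1, 1 = 13 seats, so the divisor must be adjusted.
With modified divisor 796: modified quotas Beta 2.974, Epsilon 6.049, Theta 3.337, Gamma 2.786, Alpha 2.176, Eta 2.226.
Rounding down: Beta 2, Epsilon 6, Theta 3, Gamma 2, Alpha 2, Eta 2 (total 17).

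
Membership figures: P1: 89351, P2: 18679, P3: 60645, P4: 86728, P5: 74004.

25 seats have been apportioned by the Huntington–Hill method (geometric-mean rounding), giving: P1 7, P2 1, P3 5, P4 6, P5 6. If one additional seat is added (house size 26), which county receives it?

P4

Priority for the next seat is population ÷ (√(s·(s+1))).
Priorities: P1 11940.030, P2 13208.048, P3 11072.211, P4 13382.421, P5 11419.065.
Highest priority: P4.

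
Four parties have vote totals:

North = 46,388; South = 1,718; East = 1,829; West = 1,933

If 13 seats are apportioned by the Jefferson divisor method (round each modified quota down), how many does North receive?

13

Standard divisor 51868/13 ≈ 3989.846; standard quotas: North 11.627, South 0.431, East 0.458, West 0.484.
Rounding down gives 11, 0, 0, 0 = 11 seats, so the divisor must be adjusted.
With modified divisor 3400: modified quotas North 13.644, South 0.505, East 0.538, West 0.569.
Rounding down: North 13, South 0, East 0, West 0 (total 13).
North receives 13.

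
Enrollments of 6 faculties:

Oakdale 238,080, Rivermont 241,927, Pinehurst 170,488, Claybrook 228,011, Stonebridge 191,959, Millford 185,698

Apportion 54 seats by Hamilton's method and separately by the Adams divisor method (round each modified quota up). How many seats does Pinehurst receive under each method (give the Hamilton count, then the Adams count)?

Hamilton: Oakdale 10, Rivermont 11, Pinehurst 7, Claybrook 10, Stonebridge 8, Millford 8.
Adams: Oakdale 10, Rivermont 10, Pinehurst 8, Claybrook 10, Stonebridge 8, Millford 8.
Pinehurst gets 7 under Hamilton and 8 under Adams.

7 and 8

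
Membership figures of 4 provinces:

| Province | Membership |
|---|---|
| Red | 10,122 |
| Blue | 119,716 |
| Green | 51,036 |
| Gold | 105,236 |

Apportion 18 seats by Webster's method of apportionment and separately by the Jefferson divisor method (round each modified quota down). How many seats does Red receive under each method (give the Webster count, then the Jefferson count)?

Webster: Red 1, Blue 7, Green 3, Gold 7.
Jefferson: Red 0, Blue 8, Green 3, Gold 7.
Red gets 1 under Webster and 0 under Jefferson.

1 and 0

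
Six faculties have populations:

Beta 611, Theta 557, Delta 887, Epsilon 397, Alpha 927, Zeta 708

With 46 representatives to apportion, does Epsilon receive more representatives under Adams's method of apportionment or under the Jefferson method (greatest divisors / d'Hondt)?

Adams: Beta 7, Theta 6, Delta 10, Epsilon 5, Alpha 10, Zeta 8.
Jefferson: Beta 7, Theta 6, Delta 10, Epsilon 4, Alpha 11, Zeta 8.
Epsilon gets 5 under Adams and 4 under Jefferson.

Adams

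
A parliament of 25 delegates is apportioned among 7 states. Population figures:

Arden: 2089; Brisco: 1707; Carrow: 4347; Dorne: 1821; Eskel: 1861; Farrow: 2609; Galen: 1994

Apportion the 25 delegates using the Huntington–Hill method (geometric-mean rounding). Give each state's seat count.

With divisor 684: modified quotas Arden 3.054, Brisco 2.496, Carrow 6.355, Dorne 2.662, Eskel 2.721, Farrow 3.814, Galen 2.915.
Geometric-mean thresholds: Arden √(3·4)=3.464, Brisco √(2·3)=2.449, Carrow √(6·7)=6.481, Dorne √(2·3)=2.449, Eskel √(2·3)=2.449, Farrow √(3·4)=3.464, Galen √(2·3)=2.449.
Each quota rounded against its threshold gives Arden 3, Brisco 3, Carrow 6, Dorne 3, Eskel 3, Farrow 4, Galen 3 (total 25).

Arden 3, Brisco 3, Carrow 6, Dorne 3, Eskel 3, Farrow 4, Galen 3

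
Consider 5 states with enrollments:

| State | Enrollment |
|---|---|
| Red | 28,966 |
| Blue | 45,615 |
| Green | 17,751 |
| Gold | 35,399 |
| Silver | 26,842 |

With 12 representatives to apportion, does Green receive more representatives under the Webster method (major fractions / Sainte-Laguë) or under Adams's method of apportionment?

Webster: Red 2, Blue 4, Green 1, Gold 3, Silver 2.
Adams: Red 2, Blue 3, Green 2, Gold 3, Silver 2.
Green gets 1 under Webster and 2 under Adams.

Adams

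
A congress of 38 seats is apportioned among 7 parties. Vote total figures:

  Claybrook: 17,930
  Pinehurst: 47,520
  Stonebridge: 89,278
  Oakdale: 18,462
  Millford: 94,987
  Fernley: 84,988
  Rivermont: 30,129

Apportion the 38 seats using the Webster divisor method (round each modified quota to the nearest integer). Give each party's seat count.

Standard divisor 383294/38 ≈ 10086.684; standard quotas: Claybrook 1.778, Pinehurst 4.711, Stonebridge 8.851, Oakdale 1.830, Millford 9.417, Fernley 8.426, Rivermont 2.987.
Rounding to the nearest integer gives Claybrook 2, Pinehurst 5, Stonebridge 9, Oakdale 2, Millford 9, Fernley 8, Rivermont 3 — total 38, matching the house size, so no adjustment is needed.

Claybrook 2, Pinehurst 5, Stonebridge 9, Oakdale 2, Millford 9, Fernley 8, Rivermont 3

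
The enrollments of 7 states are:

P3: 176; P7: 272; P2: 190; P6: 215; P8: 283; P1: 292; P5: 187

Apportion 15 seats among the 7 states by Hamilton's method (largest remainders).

P3=2; P7=2; P2=2; P6=2; P8=2; P1=3; P5=2

The standard divisor is 1615/15 ≈ 107.667.
Standard quotas: P3 1.635, P7 2.526, P2 1.765, P6 1.997, P8 2.628, P1 2.712, P5 1.737.
Lower quotas: P3 1, P7 2, P2 1, P6 1, P8 2, P1 2, P5 1 (sum 10, leaving 5 seats).
Remainders in descending order: P6 0.997, P2 0.765, P5 0.737, P1 0.712, P3 0.635, P8 0.628, P7 0.526.
Largest remainders: P6, P2, P5, P1, P3 receive the extra seats.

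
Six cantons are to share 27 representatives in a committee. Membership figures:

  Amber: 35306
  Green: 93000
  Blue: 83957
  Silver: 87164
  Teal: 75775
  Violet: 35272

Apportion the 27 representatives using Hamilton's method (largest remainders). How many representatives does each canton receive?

The standard divisor is 410474/27 ≈ 15202.741.
Standard quotas: Amber 2.3223, Green 6.1173, Blue 5.5225, Silver 5.7334, Teal 4.9843, Violet 2.3201.
Lower quotas: Amber 2, Green 6, Blue 5, Silver 5, Teal 4, Violet 2 (sum 24, leaving 3 seats).
Remainders in descending order: Teal 0.9843, Silver 0.7334, Blue 0.5225, Amber 0.3223, Violet 0.3201, Green 0.1173.
Largest remainders: Teal, Silver, Blue receive the extra seats.

Amber: 2, Green: 6, Blue: 6, Silver: 6, Teal: 5, Violet: 2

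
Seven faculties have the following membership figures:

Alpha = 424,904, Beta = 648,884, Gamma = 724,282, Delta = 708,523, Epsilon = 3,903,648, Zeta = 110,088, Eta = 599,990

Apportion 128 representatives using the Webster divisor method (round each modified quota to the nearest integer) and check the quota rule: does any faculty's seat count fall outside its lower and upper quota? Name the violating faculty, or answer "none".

Standard quotas: Alpha 7.638, Beta 11.665, Gamma 13.020, Delta 12.737, Epsilon 70.175, Zeta 1.979, Eta 10.786.
Webster allocation: Alpha 8, Beta 12, Gamma 13, Delta 13, Epsilon 69, Zeta 2, Eta 11.
Epsilon has quota 70.175 (lower 70, upper 71) but receives 69 — outside the quota interval.

Epsilon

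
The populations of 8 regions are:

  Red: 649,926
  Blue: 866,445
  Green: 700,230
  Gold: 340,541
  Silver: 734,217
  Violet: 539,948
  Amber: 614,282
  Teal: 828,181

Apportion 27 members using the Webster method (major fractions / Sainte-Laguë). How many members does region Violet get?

Standard divisor 5273770/27 ≈ 195324.815; standard quotas: Red 3.327, Blue 4.436, Green 3.585, Gold 1.743, Silver 3.759, Violet 2.764, Amber 3.145, Teal 4.240.
Rounding to the nearest integer gives Red 3, Blue 4, Green 4, Gold 2, Silver 4, Violet 3, Amber 3, Teal 4 — total 27, matching the house size, so no adjustment is needed.
Violet receives 3.

3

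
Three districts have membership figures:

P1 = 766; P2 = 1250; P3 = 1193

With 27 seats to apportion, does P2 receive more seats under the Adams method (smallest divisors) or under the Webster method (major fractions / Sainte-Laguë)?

Webster

Adams: P1 7, P2 10, P3 10.
Webster: P1 6, P2 11, P3 10.
P2 gets 10 under Adams and 11 under Webster.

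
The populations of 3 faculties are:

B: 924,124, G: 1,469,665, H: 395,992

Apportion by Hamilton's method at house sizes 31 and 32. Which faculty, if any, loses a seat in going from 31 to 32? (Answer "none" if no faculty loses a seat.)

H

At 31 seats: B 10, G 16, H 5.
At 32 seats: B 11, G 17, H 4.
H drops from 5 to 4.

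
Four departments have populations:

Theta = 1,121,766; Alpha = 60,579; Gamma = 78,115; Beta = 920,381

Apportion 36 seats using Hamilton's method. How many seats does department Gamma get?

The standard divisor is 2180841/36 ≈ 60578.917.
Standard quotas: Theta 18.5174, Alpha 1.0000, Gamma 1.2895, Beta 15.1931.
Lower quotas: Theta 18, Alpha 1, Gamma 1, Beta 15 (sum 35, leaving 1 seat).
Remainders in descending order: Theta 0.5174, Gamma 0.2895, Beta 0.1931, Alpha 0.0000.
The surplus seat goes to Theta.
Gamma receives 1.

1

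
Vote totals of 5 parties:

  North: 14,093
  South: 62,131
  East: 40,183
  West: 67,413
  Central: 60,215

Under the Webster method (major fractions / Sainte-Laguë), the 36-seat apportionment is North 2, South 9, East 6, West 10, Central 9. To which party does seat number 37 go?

South

Priority for the next seat is population ÷ (current seats + 0.5).
Priorities: North 5637.200, South 6540.105, East 6182.000, West 6420.286, Central 6338.421.
Highest priority: South.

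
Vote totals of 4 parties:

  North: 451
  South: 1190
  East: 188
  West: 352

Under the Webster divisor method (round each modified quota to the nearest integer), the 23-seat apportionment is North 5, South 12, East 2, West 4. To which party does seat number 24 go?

South

Priority for the next seat is population ÷ (current seats + 0.5).
Priorities: North 82.000, South 95.200, East 75.200, West 78.222.
Highest priority: South.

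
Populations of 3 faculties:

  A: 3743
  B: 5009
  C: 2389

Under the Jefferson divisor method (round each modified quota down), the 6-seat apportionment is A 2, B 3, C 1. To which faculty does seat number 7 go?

B

Priority for the next seat is population ÷ (current seats + 1).
Priorities: A 1247.667, B 1252.250, C 1194.500.
Highest priority: B.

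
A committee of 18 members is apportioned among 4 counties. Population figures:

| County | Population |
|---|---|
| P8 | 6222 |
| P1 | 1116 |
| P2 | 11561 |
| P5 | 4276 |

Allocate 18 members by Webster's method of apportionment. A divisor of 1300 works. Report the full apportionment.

With modified divisor 1300: modified quotas P8 4.786, P1 0.858, P2 8.893, P5 3.289.
Rounding to the nearest integer: P8 5, P1 1, P2 9, P5 3 (total 18).

P8 5, P1 1, P2 9, P5 3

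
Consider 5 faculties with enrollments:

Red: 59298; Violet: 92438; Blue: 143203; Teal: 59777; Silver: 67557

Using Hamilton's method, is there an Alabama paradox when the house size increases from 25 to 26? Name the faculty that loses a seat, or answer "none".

At 25 seats: Red 4, Violet 5, Blue 8, Teal 4, Silver 4.
At 26 seats: Red 3, Violet 6, Blue 9, Teal 4, Silver 4.
Red drops from 4 to 3.

Red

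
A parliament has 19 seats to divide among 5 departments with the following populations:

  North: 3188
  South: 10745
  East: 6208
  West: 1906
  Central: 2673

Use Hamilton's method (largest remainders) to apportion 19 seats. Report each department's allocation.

North=2; South=8; East=5; West=2; Central=2

Standard divisor: 24720 ÷ 19 ≈ 1301.053.
Standard quotas: North 2.4503, South 8.2587, East 4.7715, West 1.4650, Central 2.0545.
Lower quotas: North 2, South 8, East 4, West 1, Central 2 (sum 17, leaving 2 seats).
Remainders in descending order: East 0.7715, West 0.4650, North 0.4503, South 0.2587, Central 0.0545.
Largest remainders: East, West receive the extra seats.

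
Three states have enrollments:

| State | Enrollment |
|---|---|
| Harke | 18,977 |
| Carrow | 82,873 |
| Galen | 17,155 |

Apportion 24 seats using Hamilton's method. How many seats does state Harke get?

4

Standard divisor: 119005 ÷ 24 ≈ 4958.542.
Standard quotas: Harke 3.8271, Carrow 16.7132, Galen 3.4597.
Lower quotas: Harke 3, Carrow 16, Galen 3 (sum 22, leaving 2 seats).
Remainders in descending order: Harke 0.8271, Carrow 0.7132, Galen 0.4597.
Largest remainders: Harke, Carrow receive the extra seats.
Harke receives 4.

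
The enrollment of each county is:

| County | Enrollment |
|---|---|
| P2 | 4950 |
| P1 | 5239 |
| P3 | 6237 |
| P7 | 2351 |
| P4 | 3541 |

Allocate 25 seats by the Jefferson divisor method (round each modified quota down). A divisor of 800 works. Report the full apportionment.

With modified divisor 800: modified quotas P2 6.188, P1 6.549, P3 7.796, P7 2.939, P4 4.426.
Rounding down: P2 6, P1 6, P3 7, P7 2, P4 4 (total 25).

P2=6; P1=6; P3=7; P7=2; P4=4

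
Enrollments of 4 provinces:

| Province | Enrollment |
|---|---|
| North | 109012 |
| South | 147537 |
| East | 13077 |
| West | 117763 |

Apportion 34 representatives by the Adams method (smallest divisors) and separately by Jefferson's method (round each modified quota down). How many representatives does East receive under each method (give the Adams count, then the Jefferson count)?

2 and 1

Adams: North 9, South 13, East 2, West 10.
Jefferson: North 10, South 13, East 1, West 10.
East gets 2 under Adams and 1 under Jefferson.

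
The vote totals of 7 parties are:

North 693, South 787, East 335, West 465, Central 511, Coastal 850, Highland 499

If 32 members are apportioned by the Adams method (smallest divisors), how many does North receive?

5

Standard divisor 4140/32 ≈ 129.375; standard quotas: North 5.357, South 6.083, East 2.589, West 3.594, Central 3.950, Coastal 6.570, Highland 3.857.
Rounding up gives 6, 7, 3, 4, 4, 7, 4 = 35 seats, so the divisor must be adjusted.
With modified divisor 150: modified quotas North 4.620, South 5.247, East 2.233, West 3.100, Central 3.407, Coastal 5.667, Highland 3.327.
Rounding up: North 5, South 6, East 3, West 4, Central 4, Coastal 6, Highland 4 (total 32).
North receives 5.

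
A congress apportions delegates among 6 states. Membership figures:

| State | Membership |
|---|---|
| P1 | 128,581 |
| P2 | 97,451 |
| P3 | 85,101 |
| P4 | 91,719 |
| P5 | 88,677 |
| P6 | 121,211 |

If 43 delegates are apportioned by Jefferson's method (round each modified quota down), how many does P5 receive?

Standard divisor 612740/43 ≈ 14249.767; standard quotas: P1 9.023, P2 6.839, P3 5.972, P4 6.437, P5 6.223, P6 8.506.
Rounding down gives 9, 6, 5, 6, 6, 8 = 40 seats, so the divisor must be adjusted.
With modified divisor 13300: modified quotas P1 9.668, P2 7.327, P3 6.399, P4 6.896, P5 6.667, P6 9.114.
Rounding down: P1 9, P2 7, P3 6, P4 6, P5 6, P6 9 (total 43).
P5 receives 6.

6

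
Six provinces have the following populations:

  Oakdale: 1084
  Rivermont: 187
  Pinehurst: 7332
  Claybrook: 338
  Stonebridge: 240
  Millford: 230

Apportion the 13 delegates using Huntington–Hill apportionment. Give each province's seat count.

With divisor 922: modified quotas Oakdale 1.176, Rivermont 0.203, Pinehurst 7.952, Claybrook 0.367, Stonebridge 0.260, Millford 0.249.
Geometric-mean thresholds: Oakdale √(1·2)=1.414, Rivermont (min 1), Pinehurst √(7·8)=7.483, Claybrook (min 1), Stonebridge (min 1), Millford (min 1).
Each quota rounded against its threshold gives Oakdale 1, Rivermont 1, Pinehurst 8, Claybrook 1, Stonebridge 1, Millford 1 (total 13).

Oakdale: 1, Rivermont: 1, Pinehurst: 8, Claybrook: 1, Stonebridge: 1, Millford: 1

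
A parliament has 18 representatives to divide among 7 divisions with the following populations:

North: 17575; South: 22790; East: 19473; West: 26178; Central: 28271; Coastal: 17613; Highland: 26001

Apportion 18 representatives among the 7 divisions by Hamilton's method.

Standard divisor: 157901 ÷ 18 ≈ 8772.278.
Standard quotas: North 2.0035, South 2.5980, East 2.2198, West 2.9842, Central 3.2228, Coastal 2.0078, Highland 2.9640.
Lower quotas: North 2, South 2, East 2, West 2, Central 3, Coastal 2, Highland 2 (sum 15, leaving 3 seats).
Remainders in descending order: West 0.9842, Highland 0.9640, South 0.5980, Central 0.2228, East 0.2198, Coastal 0.0078, North 0.0035.
Largest remainders: West, Highland, South receive the extra seats.

North 2, South 3, East 2, West 3, Central 3, Coastal 2, Highland 3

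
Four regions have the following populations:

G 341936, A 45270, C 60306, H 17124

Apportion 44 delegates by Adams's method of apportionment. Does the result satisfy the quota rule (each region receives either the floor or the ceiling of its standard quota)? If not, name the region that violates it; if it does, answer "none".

G

Standard quotas: G 32.381, A 4.287, C 5.711, H 1.622.
Adams allocation: G 31, A 5, C 6, H 2.
G has quota 32.381 (lower 32, upper 33) but receives 31 — outside the quota interval.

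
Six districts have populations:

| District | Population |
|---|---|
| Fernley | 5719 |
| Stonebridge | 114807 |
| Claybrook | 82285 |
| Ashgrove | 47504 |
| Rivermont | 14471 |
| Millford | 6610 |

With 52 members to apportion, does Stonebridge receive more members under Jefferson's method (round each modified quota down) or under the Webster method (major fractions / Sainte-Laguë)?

Jefferson: Fernley 1, Stonebridge 23, Claybrook 16, Ashgrove 9, Rivermont 2, Millford 1.
Webster: Fernley 1, Stonebridge 22, Claybrook 16, Ashgrove 9, Rivermont 3, Millford 1.
Stonebridge gets 23 under Jefferson and 22 under Webster.

Jefferson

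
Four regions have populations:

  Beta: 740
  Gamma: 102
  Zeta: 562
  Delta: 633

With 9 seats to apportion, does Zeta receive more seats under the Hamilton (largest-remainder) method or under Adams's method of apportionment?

Hamilton

Hamilton: Beta 3, Gamma 0, Zeta 3, Delta 3.
Adams: Beta 3, Gamma 1, Zeta 2, Delta 3.
Zeta gets 3 under Hamilton and 2 under Adams.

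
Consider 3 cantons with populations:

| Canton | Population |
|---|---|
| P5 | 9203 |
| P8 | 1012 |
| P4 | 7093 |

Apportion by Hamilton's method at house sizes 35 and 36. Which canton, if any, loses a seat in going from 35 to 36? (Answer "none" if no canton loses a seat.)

At 35 seats: P5 19, P8 2, P4 14.
At 36 seats: P5 19, P8 2, P4 15.
No canton's allocation decreased.

none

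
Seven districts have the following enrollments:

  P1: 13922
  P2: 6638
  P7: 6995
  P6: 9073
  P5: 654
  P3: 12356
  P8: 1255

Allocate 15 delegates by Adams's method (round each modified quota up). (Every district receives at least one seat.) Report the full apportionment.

P1: 4; P2: 2; P7: 2; P6: 2; P5: 1; P3: 3; P8: 1

Standard divisor 50893/15 ≈ 3392.867; standard quotas: P1 4.103, P2 1.956, P7 2.062, P6 2.674, P5 0.193, P3 3.642, P8 0.370.
Rounding up gives 5, 2, 3, 3, 1, 4, 1 = 19 seats, so the divisor must be adjusted.
With modified divisor 4600: modified quotas P1 3.027, P2 1.443, P7 1.521, P6 1.972, P5 0.142, P3 2.686, P8 0.273.
Rounding up: P1 4, P2 2, P7 2, P6 2, P5 1, P3 3, P8 1 (total 15).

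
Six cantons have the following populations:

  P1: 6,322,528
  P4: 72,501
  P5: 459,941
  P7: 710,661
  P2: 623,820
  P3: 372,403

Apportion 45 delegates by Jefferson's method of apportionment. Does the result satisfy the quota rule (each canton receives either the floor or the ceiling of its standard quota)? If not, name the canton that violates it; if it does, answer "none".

P1

Standard quotas: P1 33.230, P4 0.381, P5 2.417, P7 3.735, P2 3.279, P3 1.957.
Jefferson allocation: P1 35, P4 0, P5 2, P7 3, P2 3, P3 2.
P1 has quota 33.230 (lower 33, upper 34) but receives 35 — outside the quota interval.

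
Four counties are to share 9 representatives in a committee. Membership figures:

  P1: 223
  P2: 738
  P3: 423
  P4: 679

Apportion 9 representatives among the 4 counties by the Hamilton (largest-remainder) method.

P1=1, P2=3, P3=2, P4=3

The standard divisor is 2063/9 ≈ 229.222.
Standard quotas: P1 0.973, P2 3.220, P3 1.845, P4 2.962.
Lower quotas: P1 0, P2 3, P3 1, P4 2 (sum 6, leaving 3 seats).
Remainders in descending order: P1 0.973, P4 0.962, P3 0.845, P2 0.220.
Largest remainders: P1, P4, P3 receive the extra seats.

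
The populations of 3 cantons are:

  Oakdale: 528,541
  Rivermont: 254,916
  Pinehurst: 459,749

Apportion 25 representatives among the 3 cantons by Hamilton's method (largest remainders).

Oakdale 11; Rivermont 5; Pinehurst 9

Standard divisor: 1243206 ÷ 25 ≈ 49728.24.
Standard quotas: Oakdale 10.6286, Rivermont 5.1262, Pinehurst 9.2452.
Lower quotas: Oakdale 10, Rivermont 5, Pinehurst 9 (sum 24, leaving 1 seat).
Remainders in descending order: Oakdale 0.6286, Pinehurst 0.2452, Rivermont 0.1262.
The surplus seat goes to Oakdale.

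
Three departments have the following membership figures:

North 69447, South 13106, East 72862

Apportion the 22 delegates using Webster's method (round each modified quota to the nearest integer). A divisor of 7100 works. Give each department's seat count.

North 10; South 2; East 10

With modified divisor 7100: modified quotas North 9.781, South 1.846, East 10.262.
Rounding to the nearest integer: North 10, South 2, East 10 (total 22).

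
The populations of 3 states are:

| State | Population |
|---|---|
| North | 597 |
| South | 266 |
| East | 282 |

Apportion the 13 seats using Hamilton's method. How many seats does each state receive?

Standard divisor: 1145 ÷ 13 ≈ 88.077.
Standard quotas: North 6.778, South 3.020, East 3.202.
Lower quotas: North 6, South 3, East 3 (sum 12, leaving 1 seat).
Remainders in descending order: North 0.778, East 0.202, South 0.020.
Largest remainder: North receives the extra seat.

North 7, South 3, East 3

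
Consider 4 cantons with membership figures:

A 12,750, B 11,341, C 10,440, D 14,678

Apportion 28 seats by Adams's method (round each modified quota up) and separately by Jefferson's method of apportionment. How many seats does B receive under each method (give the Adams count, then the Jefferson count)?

Adams: A 7, B 7, C 6, D 8.
Jefferson: A 7, B 6, C 6, D 9.
B gets 7 under Adams and 6 under Jefferson.

7 and 6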